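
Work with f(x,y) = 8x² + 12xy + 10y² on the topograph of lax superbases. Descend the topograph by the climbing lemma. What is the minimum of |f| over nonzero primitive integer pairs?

translate: b→-4 (≡12 mod 16), so (8,12,10)→(8,-4,6)
flip: (8,-4,6)→(6,4,8)
reduced (well bottom): (6,4,8) with a≤c, −a<b≤a
well minimum = a = 6

6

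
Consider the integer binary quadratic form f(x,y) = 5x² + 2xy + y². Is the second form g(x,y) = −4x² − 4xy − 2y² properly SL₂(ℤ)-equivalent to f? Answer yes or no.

D₁ = -16, D₂ = -16
f: flip: (5,2,1)→(1,-2,5)
f: translate: b→0 (≡-2 mod 2), so (1,-2,5)→(1,0,4)
f: reduced (well bottom): (1,0,4) with a≤c, −a<b≤a
g is negative-definite; reduce −g:
−g: flip: (4,4,2)→(2,-4,4)
−g: translate: b→0 (≡-4 mod 4), so (2,-4,4)→(2,0,2)
−g: reduced (well bottom): (2,0,2) with a≤c, −a<b≤a
flip sign back: reduced form of g is (-2,0,-2)
reduced forms (1, 0, 4) vs (-2, 0, -2) ⇒ inequivalent

no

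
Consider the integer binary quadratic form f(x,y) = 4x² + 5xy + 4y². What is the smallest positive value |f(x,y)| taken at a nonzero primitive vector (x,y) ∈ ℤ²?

translate: b→-3 (≡5 mod 8), so (4,5,4)→(4,-3,3)
flip: (4,-3,3)→(3,3,4)
reduced (well bottom): (3,3,4) with a≤c, −a<b≤a
well minimum = a = 3

3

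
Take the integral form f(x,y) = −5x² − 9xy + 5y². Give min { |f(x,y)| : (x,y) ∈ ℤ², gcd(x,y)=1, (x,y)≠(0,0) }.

descent: ρ → (5,9,-5)  [lands on river]
river: ρ → (-5,11,3)
river: ρ → (3,13,-1)
river: ρ → (-1,13,3)
river: ρ → (3,11,-5)
river: ρ → (-5,9,5)
river: ρ → (5,11,-3)
river: ρ → (-3,13,1)
river: ρ → (1,13,-3)
river: ρ → (-3,11,5)
closes: descent 1, river 10
min |a| on river = 1

1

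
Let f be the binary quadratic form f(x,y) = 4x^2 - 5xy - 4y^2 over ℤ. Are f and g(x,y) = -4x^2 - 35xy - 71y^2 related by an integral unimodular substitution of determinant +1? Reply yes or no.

D₁ = 89, D₂ = 89
river cycle of f (length 14): (-4, 5, 4), (4, 3, -5), (-5, 7, 2), (2, 9, -1), (-1, 9, 2), (2, 7, -5), (-5, 3, 4), (4, 5, -4), (-4, 3, 5), (5, 7, -2), … (4 more)
river cycle of g (length 14): (-4, 5, 4), (4, 3, -5), (-5, 7, 2), (2, 9, -1), (-1, 9, 2), (2, 7, -5), (-5, 3, 4), (4, 5, -4), (-4, 3, 5), (5, 7, -2), … (4 more)
cycles coincide ⇒ equivalent

yes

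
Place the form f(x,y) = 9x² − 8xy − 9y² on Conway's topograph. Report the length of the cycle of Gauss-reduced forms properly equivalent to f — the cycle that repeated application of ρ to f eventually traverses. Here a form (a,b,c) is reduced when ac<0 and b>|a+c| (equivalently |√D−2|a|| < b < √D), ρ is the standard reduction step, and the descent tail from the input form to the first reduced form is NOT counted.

D = 388, ⌊√D⌋ = 19
descent: ρ → (-9,8,9)  [lands on river]
river: ρ → (9,10,-8)
river: ρ → (-8,6,11)
river: ρ → (11,16,-3)
river: ρ → (-3,14,16)
river: ρ → (16,18,-1)
river: ρ → (-1,18,16)
river: ρ → (16,14,-3)
river: ρ → (-3,16,11)
river: ρ → (11,6,-8)
river: ρ → (-8,10,9)
river: ρ → (9,8,-9)
river: ρ → (-9,10,8)
river: ρ → (8,6,-11)
river: ρ → (-11,16,3)
river: ρ → (3,14,-16)
river: ρ → (-16,18,1)
river: ρ → (1,18,-16)
river: ρ → (-16,14,3)
river: ρ → (3,16,-11)
river: ρ → (-11,6,8)
river: ρ → (8,10,-9)
ρ-cycle length = 22 (tail of 1 descent step not counted)

22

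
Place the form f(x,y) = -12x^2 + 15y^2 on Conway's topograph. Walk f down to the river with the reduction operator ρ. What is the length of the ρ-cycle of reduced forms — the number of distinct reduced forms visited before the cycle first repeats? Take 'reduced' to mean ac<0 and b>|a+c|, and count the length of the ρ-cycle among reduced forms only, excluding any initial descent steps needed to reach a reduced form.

D = 720, ⌊√D⌋ = 26
descent: ρ → (15,0,-12)
descent: ρ → (-12,24,3)  [lands on river]
river: ρ → (3,24,-12)
ρ-cycle length = 2 (tail of 2 descent steps not counted)

2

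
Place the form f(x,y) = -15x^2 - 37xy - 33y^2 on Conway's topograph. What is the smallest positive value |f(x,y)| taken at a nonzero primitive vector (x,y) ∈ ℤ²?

translate: b→7 (≡37 mod 30), so (15,37,33)→(15,7,11)
flip: (15,7,11)→(11,-7,15)
reduced (well bottom): (11,-7,15) with a≤c, −a<b≤a
well minimum |f| = |-11| = 11 (negative-definite)

11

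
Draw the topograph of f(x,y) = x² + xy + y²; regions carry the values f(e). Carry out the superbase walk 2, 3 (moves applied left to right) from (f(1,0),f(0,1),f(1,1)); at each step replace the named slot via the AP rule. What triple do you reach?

start (1,1,3) = (f(1,0),f(0,1),f(1,1))
replace slot 2: 2·(1+3) − 1 = 7 → (1,7,3)
replace slot 3: 2·(1+7) − 3 = 13 → (1,7,13)

1,7,13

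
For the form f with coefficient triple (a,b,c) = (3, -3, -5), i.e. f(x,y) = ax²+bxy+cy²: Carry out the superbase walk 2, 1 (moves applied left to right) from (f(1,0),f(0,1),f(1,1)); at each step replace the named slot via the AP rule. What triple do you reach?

start (3,-5,-5) = (f(1,0),f(0,1),f(1,1))
replace slot 2: 2·(3+(-5)) − (-5) = 1 → (3,1,-5)
replace slot 1: 2·(1+(-5)) − 3 = -11 → (-11,1,-5)

-11,1,-5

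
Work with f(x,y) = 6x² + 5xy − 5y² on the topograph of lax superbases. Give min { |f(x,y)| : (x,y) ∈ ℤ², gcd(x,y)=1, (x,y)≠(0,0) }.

river: ρ → (-5,5,6)
river: ρ → (6,7,-4)
river: ρ → (-4,9,4)
river: ρ → (4,7,-6)
river: ρ → (-6,5,5)
river: ρ → (5,5,-6)
river: ρ → (-6,7,4)
river: ρ → (4,9,-4)
river: ρ → (-4,7,6)
river: ρ → (6,5,-5)
closes: descent 0, river 10
min |a| on river = 4

4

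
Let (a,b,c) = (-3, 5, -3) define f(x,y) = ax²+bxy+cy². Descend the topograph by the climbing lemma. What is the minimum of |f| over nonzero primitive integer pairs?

translate: b→1 (≡-5 mod 6), so (3,-5,3)→(3,1,1)
flip: (3,1,1)→(1,-1,3)
translate: b→1 (≡-1 mod 2), so (1,-1,3)→(1,1,3)
reduced (well bottom): (1,1,3) with a≤c, −a<b≤a
well minimum |f| = |-1| = 1 (negative-definite)

1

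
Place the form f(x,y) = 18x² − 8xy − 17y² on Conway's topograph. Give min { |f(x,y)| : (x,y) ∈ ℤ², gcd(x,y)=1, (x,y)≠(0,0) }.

descent: ρ → (-17,8,18)  [lands on river]
river: ρ → (18,28,-7)
river: ρ → (-7,28,18)
river: ρ → (18,8,-17)
river: ρ → (-17,26,9)
river: ρ → (9,28,-14)
river: ρ → (-14,28,9)
river: ρ → (9,26,-17)
closes: descent 1, river 8
min |a| on river = 7

7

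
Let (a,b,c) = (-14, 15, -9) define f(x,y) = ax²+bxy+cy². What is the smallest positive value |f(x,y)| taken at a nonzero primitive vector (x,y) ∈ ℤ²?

translate: b→13 (≡-15 mod 28), so (14,-15,9)→(14,13,8)
flip: (14,13,8)→(8,-13,14)
translate: b→3 (≡-13 mod 16), so (8,-13,14)→(8,3,9)
reduced (well bottom): (8,3,9) with a≤c, −a<b≤a
well minimum |f| = |-8| = 8 (negative-definite)

8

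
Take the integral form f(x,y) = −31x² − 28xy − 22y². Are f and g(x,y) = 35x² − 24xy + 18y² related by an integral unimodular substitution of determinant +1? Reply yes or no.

D₁ = -1944, D₂ = -1944
f is negative-definite; reduce −f:
−f: flip: (31,28,22)→(22,-28,31)
−f: translate: b→16 (≡-28 mod 44), so (22,-28,31)→(22,16,25)
−f: reduced (well bottom): (22,16,25) with a≤c, −a<b≤a
flip sign back: reduced form of f is (-22,-16,-25)
g: flip: (35,-24,18)→(18,24,35)
g: translate: b→-12 (≡24 mod 36), so (18,24,35)→(18,-12,29)
g: reduced (well bottom): (18,-12,29) with a≤c, −a<b≤a
reduced forms (-22, -16, -25) vs (18, -12, 29) ⇒ inequivalent

no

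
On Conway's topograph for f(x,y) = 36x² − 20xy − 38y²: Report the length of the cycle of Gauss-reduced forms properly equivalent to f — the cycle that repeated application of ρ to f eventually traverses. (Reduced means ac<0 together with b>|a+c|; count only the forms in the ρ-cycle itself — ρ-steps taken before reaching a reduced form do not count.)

D = 5872, ⌊√D⌋ = 76
descent: ρ → (-38,20,36)  [lands on river]
river: ρ → (36,52,-22)
river: ρ → (-22,36,52)
river: ρ → (52,68,-6)
river: ρ → (-6,76,4)
river: ρ → (4,76,-6)
river: ρ → (-6,68,52)
river: ρ → (52,36,-22)
river: ρ → (-22,52,36)
river: ρ → (36,20,-38)
river: ρ → (-38,56,18)
river: ρ → (18,52,-44)
river: ρ → (-44,36,26)
river: ρ → (26,68,-12)
river: ρ → (-12,76,2)
river: ρ → (2,76,-12)
river: ρ → (-12,68,26)
river: ρ → (26,36,-44)
river: ρ → (-44,52,18)
river: ρ → (18,56,-38)
ρ-cycle length = 20 (tail of 1 descent step not counted)

20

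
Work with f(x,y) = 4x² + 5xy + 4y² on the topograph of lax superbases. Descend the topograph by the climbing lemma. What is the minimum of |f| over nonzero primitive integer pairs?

translate: b→-3 (≡5 mod 8), so (4,5,4)→(4,-3,3)
flip: (4,-3,3)→(3,3,4)
reduced (well bottom): (3,3,4) with a≤c, −a<b≤a
well minimum = a = 3

3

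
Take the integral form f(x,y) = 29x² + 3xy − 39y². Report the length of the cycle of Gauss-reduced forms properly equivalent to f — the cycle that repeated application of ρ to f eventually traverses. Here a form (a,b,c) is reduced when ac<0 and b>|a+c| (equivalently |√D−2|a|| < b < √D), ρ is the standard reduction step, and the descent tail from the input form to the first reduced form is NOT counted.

D = 4533, ⌊√D⌋ = 67
descent: ρ → (-39,-3,29)
descent: ρ → (29,61,-7)  [lands on river]
river: ρ → (-7,65,11)
river: ρ → (11,67,-1)
river: ρ → (-1,67,11)
river: ρ → (11,65,-7)
river: ρ → (-7,61,29)
river: ρ → (29,55,-13)
river: ρ → (-13,49,41)
river: ρ → (41,33,-21)
river: ρ → (-21,51,23)
river: ρ → (23,41,-31)
river: ρ → (-31,21,33)
river: ρ → (33,45,-19)
river: ρ → (-19,31,47)
river: ρ → (47,63,-3)
river: ρ → (-3,63,47)
river: ρ → (47,31,-19)
river: ρ → (-19,45,33)
river: ρ → (33,21,-31)
river: ρ → (-31,41,23)
river: ρ → (23,51,-21)
river: ρ → (-21,33,41)
river: ρ → (41,49,-13)
river: ρ → (-13,55,29)
ρ-cycle length = 24 (tail of 2 descent steps not counted)

24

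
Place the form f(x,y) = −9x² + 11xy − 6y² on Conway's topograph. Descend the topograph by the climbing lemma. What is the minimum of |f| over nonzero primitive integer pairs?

translate: b→7 (≡-11 mod 18), so (9,-11,6)→(9,7,4)
flip: (9,7,4)→(4,-7,9)
translate: b→1 (≡-7 mod 8), so (4,-7,9)→(4,1,6)
reduced (well bottom): (4,1,6) with a≤c, −a<b≤a
well minimum |f| = |-4| = 4 (negative-definite)

4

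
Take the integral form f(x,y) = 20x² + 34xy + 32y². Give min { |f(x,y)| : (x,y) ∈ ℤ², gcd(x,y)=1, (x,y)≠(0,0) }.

translate: b→-6 (≡34 mod 40), so (20,34,32)→(20,-6,18)
flip: (20,-6,18)→(18,6,20)
reduced (well bottom): (18,6,20) with a≤c, −a<b≤a
well minimum = a = 18

18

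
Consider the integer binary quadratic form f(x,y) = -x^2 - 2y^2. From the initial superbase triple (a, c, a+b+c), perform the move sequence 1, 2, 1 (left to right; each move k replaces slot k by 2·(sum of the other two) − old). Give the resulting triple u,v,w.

start (-1,-2,-3) = (f(1,0),f(0,1),f(1,1))
replace slot 1: 2·((-2)+(-3)) − (-1) = -9 → (-9,-2,-3)
replace slot 2: 2·((-9)+(-3)) − (-2) = -22 → (-9,-22,-3)
replace slot 1: 2·((-22)+(-3)) − (-9) = -41 → (-41,-22,-3)

-41,-22,-3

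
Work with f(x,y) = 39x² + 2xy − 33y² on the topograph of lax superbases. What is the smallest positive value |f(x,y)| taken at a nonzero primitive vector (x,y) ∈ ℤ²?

descent: ρ → (-33,64,8)  [lands on river]
river: ρ → (8,64,-33)
river: ρ → (-33,68,4)
river: ρ → (4,68,-33)
closes: descent 1, river 4
min |a| on river = 4

4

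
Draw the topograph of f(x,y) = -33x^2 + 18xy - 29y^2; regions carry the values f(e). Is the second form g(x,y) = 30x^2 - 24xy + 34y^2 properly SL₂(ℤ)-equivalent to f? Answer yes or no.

D₁ = -3504, D₂ = -3504
f is negative-definite; reduce −f:
−f: flip: (33,-18,29)→(29,18,33)
−f: reduced (well bottom): (29,18,33) with a≤c, −a<b≤a
flip sign back: reduced form of f is (-29,-18,-33)
g: reduced (well bottom): (30,-24,34) with a≤c, −a<b≤a
reduced forms (-29, -18, -33) vs (30, -24, 34) ⇒ inequivalent

no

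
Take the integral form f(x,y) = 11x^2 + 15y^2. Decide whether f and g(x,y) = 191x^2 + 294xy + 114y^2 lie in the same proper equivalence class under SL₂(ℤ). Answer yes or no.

D₁ = -660, D₂ = -660
f: reduced (well bottom): (11,0,15) with a≤c, −a<b≤a
g: translate: b→-88 (≡294 mod 382), so (191,294,114)→(191,-88,11)
g: flip: (191,-88,11)→(11,88,191)
g: translate: b→0 (≡88 mod 22), so (11,88,191)→(11,0,15)
g: reduced (well bottom): (11,0,15) with a≤c, −a<b≤a
reduced forms (11, 0, 15) vs (11, 0, 15) ⇒ equivalent

yes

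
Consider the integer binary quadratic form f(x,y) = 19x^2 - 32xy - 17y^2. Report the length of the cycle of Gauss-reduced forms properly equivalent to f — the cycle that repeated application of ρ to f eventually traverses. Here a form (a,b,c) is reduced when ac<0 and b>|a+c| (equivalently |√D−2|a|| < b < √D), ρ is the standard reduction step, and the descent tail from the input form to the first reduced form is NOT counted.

D = 2316, ⌊√D⌋ = 48
descent: ρ → (-17,32,19)  [lands on river]
river: ρ → (19,44,-5)
river: ρ → (-5,46,10)
river: ρ → (10,34,-29)
river: ρ → (-29,24,15)
river: ρ → (15,36,-17)
ρ-cycle length = 6 (tail of 1 descent step not counted)

6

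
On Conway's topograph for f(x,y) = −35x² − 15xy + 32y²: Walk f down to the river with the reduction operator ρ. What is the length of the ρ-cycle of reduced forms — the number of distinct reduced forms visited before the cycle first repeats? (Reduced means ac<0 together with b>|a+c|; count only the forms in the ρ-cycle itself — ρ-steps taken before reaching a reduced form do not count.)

D = 4705, ⌊√D⌋ = 68
descent: ρ → (32,15,-35)  [lands on river]
river: ρ → (-35,55,12)
river: ρ → (12,65,-10)
river: ρ → (-10,55,42)
river: ρ → (42,29,-23)
river: ρ → (-23,63,8)
river: ρ → (8,65,-15)
river: ρ → (-15,55,28)
river: ρ → (28,57,-13)
river: ρ → (-13,47,48)
river: ρ → (48,49,-12)
river: ρ → (-12,47,52)
river: ρ → (52,57,-7)
river: ρ → (-7,55,60)
river: ρ → (60,65,-2)
river: ρ → (-2,67,27)
river: ρ → (27,41,-28)
river: ρ → (-28,15,40)
river: ρ → (40,65,-3)
river: ρ → (-3,67,18)
river: ρ → (18,41,-42)
river: ρ → (-42,43,17)
river: ρ → (17,59,-18)
river: ρ → (-18,49,32)
ρ-cycle length = 24 (tail of 1 descent step not counted)

24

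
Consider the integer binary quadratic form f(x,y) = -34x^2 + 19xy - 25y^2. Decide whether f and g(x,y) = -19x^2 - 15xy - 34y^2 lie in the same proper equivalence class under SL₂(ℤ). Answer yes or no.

D₁ = -3039, D₂ = -2359
discriminants differ ⇒ not SL₂(ℤ)-equivalent

no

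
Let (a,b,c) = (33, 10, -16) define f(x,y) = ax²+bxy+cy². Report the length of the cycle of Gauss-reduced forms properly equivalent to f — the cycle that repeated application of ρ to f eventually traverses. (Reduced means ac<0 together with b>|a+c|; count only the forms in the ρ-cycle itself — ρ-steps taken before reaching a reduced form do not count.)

D = 2212, ⌊√D⌋ = 47
descent: ρ → (-16,22,27)  [lands on river]
river: ρ → (27,32,-11)
river: ρ → (-11,34,24)
river: ρ → (24,14,-21)
river: ρ → (-21,28,17)
river: ρ → (17,40,-9)
river: ρ → (-9,32,33)
river: ρ → (33,34,-8)
river: ρ → (-8,46,3)
river: ρ → (3,44,-23)
river: ρ → (-23,2,24)
river: ρ → (24,46,-1)
river: ρ → (-1,46,24)
river: ρ → (24,2,-23)
river: ρ → (-23,44,3)
river: ρ → (3,46,-8)
river: ρ → (-8,34,33)
river: ρ → (33,32,-9)
river: ρ → (-9,40,17)
river: ρ → (17,28,-21)
river: ρ → (-21,14,24)
river: ρ → (24,34,-11)
river: ρ → (-11,32,27)
river: ρ → (27,22,-16)
river: ρ → (-16,42,7)
river: ρ → (7,42,-16)
ρ-cycle length = 26 (tail of 1 descent step not counted)

26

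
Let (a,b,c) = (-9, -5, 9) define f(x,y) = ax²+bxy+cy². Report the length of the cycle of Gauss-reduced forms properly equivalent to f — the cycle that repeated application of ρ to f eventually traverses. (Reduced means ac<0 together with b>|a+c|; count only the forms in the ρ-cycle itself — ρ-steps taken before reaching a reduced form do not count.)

D = 349, ⌊√D⌋ = 18
descent: ρ → (9,5,-9)  [lands on river]
river: ρ → (-9,13,5)
river: ρ → (5,17,-3)
river: ρ → (-3,13,15)
river: ρ → (15,17,-1)
river: ρ → (-1,17,15)
river: ρ → (15,13,-3)
river: ρ → (-3,17,5)
river: ρ → (5,13,-9)
river: ρ → (-9,5,9)
river: ρ → (9,13,-5)
river: ρ → (-5,17,3)
river: ρ → (3,13,-15)
river: ρ → (-15,17,1)
river: ρ → (1,17,-15)
river: ρ → (-15,13,3)
river: ρ → (3,17,-5)
river: ρ → (-5,13,9)
ρ-cycle length = 18 (tail of 1 descent step not counted)

18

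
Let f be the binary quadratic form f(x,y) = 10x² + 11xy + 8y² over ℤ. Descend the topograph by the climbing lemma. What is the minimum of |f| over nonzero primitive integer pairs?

translate: b→-9 (≡11 mod 20), so (10,11,8)→(10,-9,7)
flip: (10,-9,7)→(7,9,10)
translate: b→-5 (≡9 mod 14), so (7,9,10)→(7,-5,8)
reduced (well bottom): (7,-5,8) with a≤c, −a<b≤a
well minimum = a = 7

7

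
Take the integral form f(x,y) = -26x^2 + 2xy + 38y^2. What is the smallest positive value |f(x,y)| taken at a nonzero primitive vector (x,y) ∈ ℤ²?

descent: ρ → (38,-2,-26)
descent: ρ → (-26,54,10)  [lands on river]
river: ρ → (10,46,-46)
river: ρ → (-46,46,10)
river: ρ → (10,54,-26)
river: ρ → (-26,50,14)
river: ρ → (14,62,-2)
river: ρ → (-2,62,14)
river: ρ → (14,50,-26)
closes: descent 2, river 8
min |a| on river = 2

2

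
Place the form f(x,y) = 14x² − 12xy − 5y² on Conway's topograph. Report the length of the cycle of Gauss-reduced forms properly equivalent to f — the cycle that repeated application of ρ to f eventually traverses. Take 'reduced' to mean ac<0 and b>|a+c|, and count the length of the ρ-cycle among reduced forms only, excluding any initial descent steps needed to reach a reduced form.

D = 424, ⌊√D⌋ = 20
descent: ρ → (-5,12,14)  [lands on river]
river: ρ → (14,16,-3)
river: ρ → (-3,20,2)
river: ρ → (2,20,-3)
river: ρ → (-3,16,14)
river: ρ → (14,12,-5)
river: ρ → (-5,18,5)
river: ρ → (5,12,-14)
river: ρ → (-14,16,3)
river: ρ → (3,20,-2)
river: ρ → (-2,20,3)
river: ρ → (3,16,-14)
river: ρ → (-14,12,5)
river: ρ → (5,18,-5)
ρ-cycle length = 14 (tail of 1 descent step not counted)

14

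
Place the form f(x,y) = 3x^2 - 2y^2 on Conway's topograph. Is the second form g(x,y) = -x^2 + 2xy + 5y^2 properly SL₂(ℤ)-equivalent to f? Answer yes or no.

D₁ = 24, D₂ = 24
river cycle of f (length 2): (-2, 4, 1), (1, 4, -2)
river cycle of g (length 2): (-1, 4, 2), (2, 4, -1)
cycles differ ⇒ inequivalent

no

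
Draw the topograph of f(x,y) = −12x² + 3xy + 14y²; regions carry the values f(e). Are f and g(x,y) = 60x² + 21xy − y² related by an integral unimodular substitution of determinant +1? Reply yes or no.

D₁ = 681, D₂ = 681
river cycle of f (length 32): (14, 25, -1), (-1, 25, 14), (14, 3, -12), (-12, 21, 5), (5, 19, -16), (-16, 13, 8), (8, 19, -10), (-10, 21, 6), (6, 15, -19), (-19, 23, 2), … (22 more)
river cycle of g (length 32): (-1, 25, 14), (14, 3, -12), (-12, 21, 5), (5, 19, -16), (-16, 13, 8), (8, 19, -10), (-10, 21, 6), (6, 15, -19), (-19, 23, 2), (2, 25, -7), … (22 more)
cycles coincide ⇒ equivalent

yes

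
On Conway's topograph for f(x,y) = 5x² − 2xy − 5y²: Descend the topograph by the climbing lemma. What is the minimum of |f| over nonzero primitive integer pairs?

descent: ρ → (-5,2,5)  [lands on river]
river: ρ → (5,8,-2)
river: ρ → (-2,8,5)
river: ρ → (5,2,-5)
river: ρ → (-5,8,2)
river: ρ → (2,8,-5)
closes: descent 1, river 6
min |a| on river = 2

2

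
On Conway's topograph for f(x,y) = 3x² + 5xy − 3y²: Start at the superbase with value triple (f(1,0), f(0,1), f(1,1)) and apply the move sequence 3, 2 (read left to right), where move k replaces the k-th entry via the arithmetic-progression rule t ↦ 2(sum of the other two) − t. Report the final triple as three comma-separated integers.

start (3,-3,5) = (f(1,0),f(0,1),f(1,1))
replace slot 3: 2·(3+(-3)) − 5 = -5 → (3,-3,-5)
replace slot 2: 2·(3+(-5)) − (-3) = -1 → (3,-1,-5)

3,-1,-5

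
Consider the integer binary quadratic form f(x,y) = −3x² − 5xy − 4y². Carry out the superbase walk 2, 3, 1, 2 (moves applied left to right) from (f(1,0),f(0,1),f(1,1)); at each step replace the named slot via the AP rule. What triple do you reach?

start (-3,-4,-12) = (f(1,0),f(0,1),f(1,1))
replace slot 2: 2·((-3)+(-12)) − (-4) = -26 → (-3,-26,-12)
replace slot 3: 2·((-3)+(-26)) − (-12) = -46 → (-3,-26,-46)
replace slot 1: 2·((-26)+(-46)) − (-3) = -141 → (-141,-26,-46)
replace slot 2: 2·((-141)+(-46)) − (-26) = -348 → (-141,-348,-46)

-141,-348,-46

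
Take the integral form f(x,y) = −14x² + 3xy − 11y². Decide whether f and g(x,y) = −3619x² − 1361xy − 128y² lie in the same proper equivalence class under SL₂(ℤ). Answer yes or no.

D₁ = -607, D₂ = -607
f is negative-definite; reduce −f:
−f: flip: (14,-3,11)→(11,3,14)
−f: reduced (well bottom): (11,3,14) with a≤c, −a<b≤a
flip sign back: reduced form of f is (-11,-3,-14)
g is negative-definite; reduce −g:
−g: flip: (3619,1361,128)→(128,-1361,3619)
−g: translate: b→-81 (≡-1361 mod 256), so (128,-1361,3619)→(128,-81,14)
−g: flip: (128,-81,14)→(14,81,128)
−g: translate: b→-3 (≡81 mod 28), so (14,81,128)→(14,-3,11)
−g: flip: (14,-3,11)→(11,3,14)
−g: reduced (well bottom): (11,3,14) with a≤c, −a<b≤a
flip sign back: reduced form of g is (-11,-3,-14)
reduced forms (-11, -3, -14) vs (-11, -3, -14) ⇒ equivalent

yes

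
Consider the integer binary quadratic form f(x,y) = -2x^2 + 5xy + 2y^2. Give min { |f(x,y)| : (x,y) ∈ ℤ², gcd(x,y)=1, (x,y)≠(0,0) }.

river: ρ → (2,3,-4)
river: ρ → (-4,5,1)
river: ρ → (1,5,-4)
river: ρ → (-4,3,2)
river: ρ → (2,5,-2)
river: ρ → (-2,3,4)
river: ρ → (4,5,-1)
river: ρ → (-1,5,4)
river: ρ → (4,3,-2)
river: ρ → (-2,5,2)
closes: descent 0, river 10
min |a| on river = 1

1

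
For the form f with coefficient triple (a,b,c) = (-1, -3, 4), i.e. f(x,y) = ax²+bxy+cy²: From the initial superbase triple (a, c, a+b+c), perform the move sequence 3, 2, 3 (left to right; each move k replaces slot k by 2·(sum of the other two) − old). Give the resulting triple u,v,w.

start (-1,4,0) = (f(1,0),f(0,1),f(1,1))
replace slot 3: 2·((-1)+4) − 0 = 6 → (-1,4,6)
replace slot 2: 2·((-1)+6) − 4 = 6 → (-1,6,6)
replace slot 3: 2·((-1)+6) − 6 = 4 → (-1,6,4)

-1,6,4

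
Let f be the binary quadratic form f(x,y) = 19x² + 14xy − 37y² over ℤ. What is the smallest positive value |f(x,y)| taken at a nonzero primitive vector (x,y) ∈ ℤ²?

descent: ρ → (-37,-14,19)
descent: ρ → (19,52,-4)  [lands on river]
river: ρ → (-4,52,19)
river: ρ → (19,24,-32)
river: ρ → (-32,40,11)
river: ρ → (11,48,-16)
river: ρ → (-16,48,11)
river: ρ → (11,40,-32)
river: ρ → (-32,24,19)
closes: descent 2, river 8
min |a| on river = 4

4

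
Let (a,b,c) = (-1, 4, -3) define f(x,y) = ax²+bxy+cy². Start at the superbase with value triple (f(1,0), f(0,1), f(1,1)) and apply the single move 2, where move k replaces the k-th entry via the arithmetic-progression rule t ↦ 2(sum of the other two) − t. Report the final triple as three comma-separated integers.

start (-1,-3,0) = (f(1,0),f(0,1),f(1,1))
replace slot 2: 2·((-1)+0) − (-3) = 1 → (-1,1,0)

-1,1,0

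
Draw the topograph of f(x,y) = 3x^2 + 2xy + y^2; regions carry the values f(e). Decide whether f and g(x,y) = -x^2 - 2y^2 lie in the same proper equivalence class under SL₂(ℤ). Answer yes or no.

D₁ = -8, D₂ = -8
f: flip: (3,2,1)→(1,-2,3)
f: translate: b→0 (≡-2 mod 2), so (1,-2,3)→(1,0,2)
f: reduced (well bottom): (1,0,2) with a≤c, −a<b≤a
g is negative-definite; reduce −g:
−g: reduced (well bottom): (1,0,2) with a≤c, −a<b≤a
flip sign back: reduced form of g is (-1,0,-2)
reduced forms (1, 0, 2) vs (-1, 0, -2) ⇒ inequivalent

no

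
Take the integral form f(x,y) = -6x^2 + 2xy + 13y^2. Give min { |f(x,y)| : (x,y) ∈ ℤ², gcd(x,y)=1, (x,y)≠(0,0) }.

descent: ρ → (13,-2,-6)
descent: ρ → (-6,14,5)  [lands on river]
river: ρ → (5,16,-3)
river: ρ → (-3,14,10)
river: ρ → (10,6,-7)
river: ρ → (-7,8,9)
river: ρ → (9,10,-6)
closes: descent 2, river 6
min |a| on river = 3

3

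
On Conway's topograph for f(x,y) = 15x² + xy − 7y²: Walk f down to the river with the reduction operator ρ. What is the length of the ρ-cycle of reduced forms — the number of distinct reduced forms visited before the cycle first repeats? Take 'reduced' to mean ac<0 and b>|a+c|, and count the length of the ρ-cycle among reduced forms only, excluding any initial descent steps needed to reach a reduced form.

D = 421, ⌊√D⌋ = 20
descent: ρ → (-7,13,9)  [lands on river]
river: ρ → (9,5,-11)
river: ρ → (-11,17,3)
river: ρ → (3,19,-5)
river: ρ → (-5,11,15)
river: ρ → (15,19,-1)
river: ρ → (-1,19,15)
river: ρ → (15,11,-5)
river: ρ → (-5,19,3)
river: ρ → (3,17,-11)
river: ρ → (-11,5,9)
river: ρ → (9,13,-7)
river: ρ → (-7,15,7)
river: ρ → (7,13,-9)
river: ρ → (-9,5,11)
river: ρ → (11,17,-3)
river: ρ → (-3,19,5)
river: ρ → (5,11,-15)
river: ρ → (-15,19,1)
river: ρ → (1,19,-15)
river: ρ → (-15,11,5)
river: ρ → (5,19,-3)
river: ρ → (-3,17,11)
river: ρ → (11,5,-9)
river: ρ → (-9,13,7)
river: ρ → (7,15,-7)
ρ-cycle length = 26 (tail of 1 descent step not counted)

26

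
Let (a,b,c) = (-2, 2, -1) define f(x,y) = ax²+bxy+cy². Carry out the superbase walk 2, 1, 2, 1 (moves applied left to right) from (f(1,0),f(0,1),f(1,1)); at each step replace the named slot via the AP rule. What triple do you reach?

start (-2,-1,-1) = (f(1,0),f(0,1),f(1,1))
replace slot 2: 2·((-2)+(-1)) − (-1) = -5 → (-2,-5,-1)
replace slot 1: 2·((-5)+(-1)) − (-2) = -10 → (-10,-5,-1)
replace slot 2: 2·((-10)+(-1)) − (-5) = -17 → (-10,-17,-1)
replace slot 1: 2·((-17)+(-1)) − (-10) = -26 → (-26,-17,-1)

-26,-17,-1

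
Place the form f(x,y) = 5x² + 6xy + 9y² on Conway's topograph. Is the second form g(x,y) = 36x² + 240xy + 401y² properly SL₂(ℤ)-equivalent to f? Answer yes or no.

D₁ = -144, D₂ = -144
f: translate: b→-4 (≡6 mod 10), so (5,6,9)→(5,-4,8)
f: reduced (well bottom): (5,-4,8) with a≤c, −a<b≤a
g: translate: b→24 (≡240 mod 72), so (36,240,401)→(36,24,5)
g: flip: (36,24,5)→(5,-24,36)
g: translate: b→-4 (≡-24 mod 10), so (5,-24,36)→(5,-4,8)
g: reduced (well bottom): (5,-4,8) with a≤c, −a<b≤a
reduced forms (5, -4, 8) vs (5, -4, 8) ⇒ equivalent

yes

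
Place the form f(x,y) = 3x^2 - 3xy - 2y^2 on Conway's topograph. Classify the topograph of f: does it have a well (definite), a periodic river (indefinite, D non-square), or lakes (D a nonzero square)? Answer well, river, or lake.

D = b²−4ac = (-3)² − 4·3·(-2) = 33
D > 0 non-square ⇒ indefinite ⇒ periodic river

river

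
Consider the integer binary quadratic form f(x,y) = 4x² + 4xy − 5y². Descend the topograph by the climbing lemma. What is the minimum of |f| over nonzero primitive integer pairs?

river: ρ → (-5,6,3)
river: ρ → (3,6,-5)
river: ρ → (-5,4,4)
river: ρ → (4,4,-5)
closes: descent 0, river 4
min |a| on river = 3

3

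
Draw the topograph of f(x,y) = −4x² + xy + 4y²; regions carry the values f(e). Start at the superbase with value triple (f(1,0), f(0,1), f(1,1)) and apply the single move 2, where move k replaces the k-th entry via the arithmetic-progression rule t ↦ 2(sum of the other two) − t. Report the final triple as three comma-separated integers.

start (-4,4,1) = (f(1,0),f(0,1),f(1,1))
replace slot 2: 2·((-4)+1) − 4 = -10 → (-4,-10,1)

-4,-10,1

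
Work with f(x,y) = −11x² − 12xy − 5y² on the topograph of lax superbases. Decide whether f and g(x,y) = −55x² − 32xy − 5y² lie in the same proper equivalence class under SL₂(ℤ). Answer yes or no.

D₁ = -76, D₂ = -76
f is negative-definite; reduce −f:
−f: translate: b→-10 (≡12 mod 22), so (11,12,5)→(11,-10,4)
−f: flip: (11,-10,4)→(4,10,11)
−f: translate: b→2 (≡10 mod 8), so (4,10,11)→(4,2,5)
−f: reduced (well bottom): (4,2,5) with a≤c, −a<b≤a
flip sign back: reduced form of f is (-4,-2,-5)
g is negative-definite; reduce −g:
−g: flip: (55,32,5)→(5,-32,55)
−g: translate: b→-2 (≡-32 mod 10), so (5,-32,55)→(5,-2,4)
−g: flip: (5,-2,4)→(4,2,5)
−g: reduced (well bottom): (4,2,5) with a≤c, −a<b≤a
flip sign back: reduced form of g is (-4,-2,-5)
reduced forms (-4, -2, -5) vs (-4, -2, -5) ⇒ equivalent

yes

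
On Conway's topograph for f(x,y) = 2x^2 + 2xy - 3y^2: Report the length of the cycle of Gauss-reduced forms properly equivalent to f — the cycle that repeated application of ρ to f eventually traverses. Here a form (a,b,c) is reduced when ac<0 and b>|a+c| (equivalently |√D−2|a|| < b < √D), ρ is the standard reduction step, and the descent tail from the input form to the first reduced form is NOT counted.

D = 28, ⌊√D⌋ = 5
river: ρ → (-3,4,1)
river: ρ → (1,4,-3)
river: ρ → (-3,2,2)
river: ρ → (2,2,-3)
ρ-cycle length = 4 (tail of 0 descent steps not counted)

4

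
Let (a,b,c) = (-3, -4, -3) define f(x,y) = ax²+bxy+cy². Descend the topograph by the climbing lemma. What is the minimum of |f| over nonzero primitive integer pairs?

translate: b→-2 (≡4 mod 6), so (3,4,3)→(3,-2,2)
flip: (3,-2,2)→(2,2,3)
reduced (well bottom): (2,2,3) with a≤c, −a<b≤a
well minimum |f| = |-2| = 2 (negative-definite)

2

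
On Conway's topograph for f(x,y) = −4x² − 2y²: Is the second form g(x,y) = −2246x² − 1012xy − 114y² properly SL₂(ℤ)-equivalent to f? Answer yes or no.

D₁ = -32, D₂ = -32
f is negative-definite; reduce −f:
−f: flip: (4,0,2)→(2,0,4)
−f: reduced (well bottom): (2,0,4) with a≤c, −a<b≤a
flip sign back: reduced form of f is (-2,0,-4)
g is negative-definite; reduce −g:
−g: flip: (2246,1012,114)→(114,-1012,2246)
−g: translate: b→-100 (≡-1012 mod 228), so (114,-1012,2246)→(114,-100,22)
−g: flip: (114,-100,22)→(22,100,114)
−g: translate: b→12 (≡100 mod 44), so (22,100,114)→(22,12,2)
−g: flip: (22,12,2)→(2,-12,22)
−g: translate: b→0 (≡-12 mod 4), so (2,-12,22)→(2,0,4)
−g: reduced (well bottom): (2,0,4) with a≤c, −a<b≤a
flip sign back: reduced form of g is (-2,0,-4)
reduced forms (-2, 0, -4) vs (-2, 0, -4) ⇒ equivalent

yes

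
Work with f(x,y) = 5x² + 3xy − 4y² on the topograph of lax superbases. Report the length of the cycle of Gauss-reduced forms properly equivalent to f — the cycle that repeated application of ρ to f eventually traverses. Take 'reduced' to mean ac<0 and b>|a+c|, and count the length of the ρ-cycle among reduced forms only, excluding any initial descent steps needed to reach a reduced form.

D = 89, ⌊√D⌋ = 9
river: ρ → (-4,5,4)
river: ρ → (4,3,-5)
river: ρ → (-5,7,2)
river: ρ → (2,9,-1)
river: ρ → (-1,9,2)
river: ρ → (2,7,-5)
river: ρ → (-5,3,4)
river: ρ → (4,5,-4)
river: ρ → (-4,3,5)
river: ρ → (5,7,-2)
river: ρ → (-2,9,1)
river: ρ → (1,9,-2)
river: ρ → (-2,7,5)
river: ρ → (5,3,-4)
ρ-cycle length = 14 (tail of 0 descent steps not counted)

14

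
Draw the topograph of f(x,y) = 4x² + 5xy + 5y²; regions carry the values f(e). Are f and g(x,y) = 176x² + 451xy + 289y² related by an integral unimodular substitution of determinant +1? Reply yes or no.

D₁ = -55, D₂ = -55
f: translate: b→-3 (≡5 mod 8), so (4,5,5)→(4,-3,4)
f: flip: (4,-3,4)→(4,3,4)
f: reduced (well bottom): (4,3,4) with a≤c, −a<b≤a
g: translate: b→99 (≡451 mod 352), so (176,451,289)→(176,99,14)
g: flip: (176,99,14)→(14,-99,176)
g: translate: b→13 (≡-99 mod 28), so (14,-99,176)→(14,13,4)
g: flip: (14,13,4)→(4,-13,14)
g: translate: b→3 (≡-13 mod 8), so (4,-13,14)→(4,3,4)
g: reduced (well bottom): (4,3,4) with a≤c, −a<b≤a
reduced forms (4, 3, 4) vs (4, 3, 4) ⇒ equivalent

yes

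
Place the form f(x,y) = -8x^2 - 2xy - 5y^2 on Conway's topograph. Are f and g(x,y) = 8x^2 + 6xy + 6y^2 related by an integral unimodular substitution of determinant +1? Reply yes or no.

D₁ = -156, D₂ = -156
f is negative-definite; reduce −f:
−f: flip: (8,2,5)→(5,-2,8)
−f: reduced (well bottom): (5,-2,8) with a≤c, −a<b≤a
flip sign back: reduced form of f is (-5,2,-8)
g: flip: (8,6,6)→(6,-6,8)
g: translate: b→6 (≡-6 mod 12), so (6,-6,8)→(6,6,8)
g: reduced (well bottom): (6,6,8) with a≤c, −a<b≤a
reduced forms (-5, 2, -8) vs (6, 6, 8) ⇒ inequivalent

no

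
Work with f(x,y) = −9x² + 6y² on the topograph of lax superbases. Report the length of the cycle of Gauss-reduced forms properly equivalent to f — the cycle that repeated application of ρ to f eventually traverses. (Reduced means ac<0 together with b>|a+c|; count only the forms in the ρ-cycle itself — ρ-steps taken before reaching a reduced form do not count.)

D = 216, ⌊√D⌋ = 14
descent: ρ → (6,12,-3)  [lands on river]
river: ρ → (-3,12,6)
ρ-cycle length = 2 (tail of 1 descent step not counted)

2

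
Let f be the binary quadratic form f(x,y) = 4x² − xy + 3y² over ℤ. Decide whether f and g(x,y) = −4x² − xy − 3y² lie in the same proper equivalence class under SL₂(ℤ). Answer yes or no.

D₁ = -47, D₂ = -47
f: flip: (4,-1,3)→(3,1,4)
f: reduced (well bottom): (3,1,4) with a≤c, −a<b≤a
g is negative-definite; reduce −g:
−g: flip: (4,1,3)→(3,-1,4)
−g: reduced (well bottom): (3,-1,4) with a≤c, −a<b≤a
flip sign back: reduced form of g is (-3,1,-4)
reduced forms (3, 1, 4) vs (-3, 1, -4) ⇒ inequivalent

no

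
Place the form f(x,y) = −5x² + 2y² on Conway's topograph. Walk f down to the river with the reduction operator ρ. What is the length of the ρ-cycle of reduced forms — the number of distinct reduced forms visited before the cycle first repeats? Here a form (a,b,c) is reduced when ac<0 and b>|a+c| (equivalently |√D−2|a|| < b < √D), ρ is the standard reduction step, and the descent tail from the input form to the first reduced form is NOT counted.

D = 40, ⌊√D⌋ = 6
descent: ρ → (2,4,-3)  [lands on river]
river: ρ → (-3,2,3)
river: ρ → (3,4,-2)
river: ρ → (-2,4,3)
river: ρ → (3,2,-3)
river: ρ → (-3,4,2)
ρ-cycle length = 6 (tail of 1 descent step not counted)

6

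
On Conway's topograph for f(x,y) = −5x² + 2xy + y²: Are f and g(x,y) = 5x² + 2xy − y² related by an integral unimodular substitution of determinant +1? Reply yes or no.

D₁ = 24, D₂ = 24
river cycle of f (length 2): (1, 4, -2), (-2, 4, 1)
river cycle of g (length 2): (-1, 4, 2), (2, 4, -1)
cycles differ ⇒ inequivalent

no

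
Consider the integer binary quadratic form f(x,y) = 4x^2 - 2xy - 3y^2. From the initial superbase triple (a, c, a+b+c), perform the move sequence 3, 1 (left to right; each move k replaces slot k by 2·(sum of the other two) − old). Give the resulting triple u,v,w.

start (4,-3,-1) = (f(1,0),f(0,1),f(1,1))
replace slot 3: 2·(4+(-3)) − (-1) = 3 → (4,-3,3)
replace slot 1: 2·((-3)+3) − 4 = -4 → (-4,-3,3)

-4,-3,3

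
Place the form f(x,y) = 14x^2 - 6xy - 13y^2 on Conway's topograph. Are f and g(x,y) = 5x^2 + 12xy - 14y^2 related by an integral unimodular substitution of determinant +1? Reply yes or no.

D₁ = 764, D₂ = 424
discriminants differ ⇒ not SL₂(ℤ)-equivalent

no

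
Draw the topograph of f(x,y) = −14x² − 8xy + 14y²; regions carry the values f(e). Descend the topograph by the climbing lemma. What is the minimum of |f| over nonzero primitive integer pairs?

descent: ρ → (14,8,-14)  [lands on river]
river: ρ → (-14,20,8)
river: ρ → (8,28,-2)
river: ρ → (-2,28,8)
river: ρ → (8,20,-14)
river: ρ → (-14,8,14)
river: ρ → (14,20,-8)
river: ρ → (-8,28,2)
river: ρ → (2,28,-8)
river: ρ → (-8,20,14)
closes: descent 1, river 10
min |a| on river = 2

2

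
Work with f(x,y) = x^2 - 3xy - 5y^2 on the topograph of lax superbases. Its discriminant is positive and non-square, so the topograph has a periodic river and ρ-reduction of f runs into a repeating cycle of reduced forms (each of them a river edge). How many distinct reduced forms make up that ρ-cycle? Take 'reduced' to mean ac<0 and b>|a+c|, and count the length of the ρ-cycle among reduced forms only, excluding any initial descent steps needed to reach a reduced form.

D = 29, ⌊√D⌋ = 5
descent: ρ → (-5,3,1)
descent: ρ → (1,5,-1)  [lands on river]
river: ρ → (-1,5,1)
ρ-cycle length = 2 (tail of 2 descent steps not counted)

2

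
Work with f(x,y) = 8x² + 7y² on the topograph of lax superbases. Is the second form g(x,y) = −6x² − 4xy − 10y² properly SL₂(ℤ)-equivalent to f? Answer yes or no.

D₁ = -224, D₂ = -224
f: flip: (8,0,7)→(7,0,8)
f: reduced (well bottom): (7,0,8) with a≤c, −a<b≤a
g is negative-definite; reduce −g:
−g: reduced (well bottom): (6,4,10) with a≤c, −a<b≤a
flip sign back: reduced form of g is (-6,-4,-10)
reduced forms (7, 0, 8) vs (-6, -4, -10) ⇒ inequivalent

no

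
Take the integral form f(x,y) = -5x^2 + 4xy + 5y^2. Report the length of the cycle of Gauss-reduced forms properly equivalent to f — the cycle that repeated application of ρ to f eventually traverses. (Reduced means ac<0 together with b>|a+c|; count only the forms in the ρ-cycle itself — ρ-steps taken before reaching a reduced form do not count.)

D = 116, ⌊√D⌋ = 10
river: ρ → (5,6,-4)
river: ρ → (-4,10,1)
river: ρ → (1,10,-4)
river: ρ → (-4,6,5)
river: ρ → (5,4,-5)
river: ρ → (-5,6,4)
river: ρ → (4,10,-1)
river: ρ → (-1,10,4)
river: ρ → (4,6,-5)
river: ρ → (-5,4,5)
ρ-cycle length = 10 (tail of 0 descent steps not counted)

10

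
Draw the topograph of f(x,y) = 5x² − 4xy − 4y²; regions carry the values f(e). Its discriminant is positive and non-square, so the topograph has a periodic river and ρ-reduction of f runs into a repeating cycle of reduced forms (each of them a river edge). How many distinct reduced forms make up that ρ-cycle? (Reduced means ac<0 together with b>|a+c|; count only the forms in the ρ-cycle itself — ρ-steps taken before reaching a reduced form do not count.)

D = 96, ⌊√D⌋ = 9
descent: ρ → (-4,4,5)  [lands on river]
river: ρ → (5,6,-3)
river: ρ → (-3,6,5)
river: ρ → (5,4,-4)
ρ-cycle length = 4 (tail of 1 descent step not counted)

4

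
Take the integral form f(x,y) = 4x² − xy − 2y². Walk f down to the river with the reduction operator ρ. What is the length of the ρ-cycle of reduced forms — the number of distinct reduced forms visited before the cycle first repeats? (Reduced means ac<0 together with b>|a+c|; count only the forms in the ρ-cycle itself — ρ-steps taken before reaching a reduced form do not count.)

D = 33, ⌊√D⌋ = 5
descent: ρ → (-2,5,1)  [lands on river]
river: ρ → (1,5,-2)
river: ρ → (-2,3,3)
river: ρ → (3,3,-2)
ρ-cycle length = 4 (tail of 1 descent step not counted)

4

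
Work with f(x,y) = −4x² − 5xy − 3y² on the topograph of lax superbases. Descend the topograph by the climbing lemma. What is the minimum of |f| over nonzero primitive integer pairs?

translate: b→-3 (≡5 mod 8), so (4,5,3)→(4,-3,2)
flip: (4,-3,2)→(2,3,4)
translate: b→-1 (≡3 mod 4), so (2,3,4)→(2,-1,3)
reduced (well bottom): (2,-1,3) with a≤c, −a<b≤a
well minimum |f| = |-2| = 2 (negative-definite)

2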